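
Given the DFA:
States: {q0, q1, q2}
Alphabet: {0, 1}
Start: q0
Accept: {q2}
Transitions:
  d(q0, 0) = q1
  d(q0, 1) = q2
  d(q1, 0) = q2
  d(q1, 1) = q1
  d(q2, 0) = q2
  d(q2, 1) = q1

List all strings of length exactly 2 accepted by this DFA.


All strings of length 2: 4 total
Accepted: 2

"00", "10"


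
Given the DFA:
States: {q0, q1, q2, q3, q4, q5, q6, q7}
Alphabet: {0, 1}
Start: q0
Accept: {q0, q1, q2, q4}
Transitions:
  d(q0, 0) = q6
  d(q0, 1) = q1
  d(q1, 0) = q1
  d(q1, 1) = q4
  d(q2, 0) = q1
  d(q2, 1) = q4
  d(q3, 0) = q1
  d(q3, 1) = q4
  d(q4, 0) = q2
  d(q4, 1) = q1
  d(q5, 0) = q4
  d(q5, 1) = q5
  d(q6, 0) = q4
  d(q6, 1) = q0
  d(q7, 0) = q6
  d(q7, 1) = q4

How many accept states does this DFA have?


Accept states listed: {q0, q1, q2, q4}
Counting: q0(1) q1(2) q2(3) q4(4)

4


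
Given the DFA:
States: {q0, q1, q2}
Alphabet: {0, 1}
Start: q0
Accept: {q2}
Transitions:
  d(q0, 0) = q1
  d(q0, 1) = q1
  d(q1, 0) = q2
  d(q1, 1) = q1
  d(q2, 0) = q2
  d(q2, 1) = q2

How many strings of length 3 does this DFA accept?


Enumerating all length-3 strings:
  "000" -> q2 [accept]
  "001" -> q2 [accept]
  "010" -> q2 [accept]
  "011" -> q1 [reject]
  "100" -> q2 [accept]
  "101" -> q2 [accept]
  "110" -> q2 [accept]
  "111" -> q1 [reject]

6 out of 8


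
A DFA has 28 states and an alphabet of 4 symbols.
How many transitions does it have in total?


Each state has exactly one transition per symbol.
28 * 4 = 112

112


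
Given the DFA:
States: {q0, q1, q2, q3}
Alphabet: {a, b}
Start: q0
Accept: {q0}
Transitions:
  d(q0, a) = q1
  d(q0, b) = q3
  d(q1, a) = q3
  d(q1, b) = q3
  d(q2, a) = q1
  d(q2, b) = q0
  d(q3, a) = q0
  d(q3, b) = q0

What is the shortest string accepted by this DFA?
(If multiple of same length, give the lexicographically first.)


BFS by string length (lex-first path to each state shown):
  len 0: q0<-""
Found accept state at length 0.

"" (empty string)


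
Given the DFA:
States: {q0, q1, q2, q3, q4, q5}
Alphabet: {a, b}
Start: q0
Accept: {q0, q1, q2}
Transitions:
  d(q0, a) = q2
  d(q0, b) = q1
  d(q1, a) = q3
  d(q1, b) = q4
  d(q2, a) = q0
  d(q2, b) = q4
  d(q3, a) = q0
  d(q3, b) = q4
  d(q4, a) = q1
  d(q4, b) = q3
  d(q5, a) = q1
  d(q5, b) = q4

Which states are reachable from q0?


BFS from q0:
  layer 0: {q0}
  layer 1: {q1, q2}
  layer 2: {q3, q4}

{q0, q1, q2, q3, q4}


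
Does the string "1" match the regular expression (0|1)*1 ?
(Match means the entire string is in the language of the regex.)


|string| = 1; first = '1'; last = '1'

Yes, "1" matches (0|1)*1


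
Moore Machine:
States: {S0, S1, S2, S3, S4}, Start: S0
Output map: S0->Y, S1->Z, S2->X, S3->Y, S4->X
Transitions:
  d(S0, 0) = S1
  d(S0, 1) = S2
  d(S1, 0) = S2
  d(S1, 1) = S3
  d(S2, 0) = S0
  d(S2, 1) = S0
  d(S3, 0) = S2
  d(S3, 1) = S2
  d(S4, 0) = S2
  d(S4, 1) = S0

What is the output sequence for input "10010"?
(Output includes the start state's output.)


Start: S0 (output Y)
  --1--> S2 (output X)
  --0--> S0 (output Y)
  --0--> S1 (output Z)
  --1--> S3 (output Y)
  --0--> S2 (output X)

"YXYZYX"


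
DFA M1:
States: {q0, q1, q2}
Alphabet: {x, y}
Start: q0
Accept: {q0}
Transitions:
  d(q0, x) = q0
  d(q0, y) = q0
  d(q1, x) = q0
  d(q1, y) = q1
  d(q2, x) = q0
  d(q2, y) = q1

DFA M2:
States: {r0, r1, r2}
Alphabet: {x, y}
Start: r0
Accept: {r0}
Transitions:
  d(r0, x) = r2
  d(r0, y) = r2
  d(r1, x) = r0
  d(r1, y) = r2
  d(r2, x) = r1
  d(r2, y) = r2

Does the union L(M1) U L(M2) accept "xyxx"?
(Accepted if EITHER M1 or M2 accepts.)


M1: final=q0 accepted=True
M2: final=r0 accepted=True

Yes, union accepts


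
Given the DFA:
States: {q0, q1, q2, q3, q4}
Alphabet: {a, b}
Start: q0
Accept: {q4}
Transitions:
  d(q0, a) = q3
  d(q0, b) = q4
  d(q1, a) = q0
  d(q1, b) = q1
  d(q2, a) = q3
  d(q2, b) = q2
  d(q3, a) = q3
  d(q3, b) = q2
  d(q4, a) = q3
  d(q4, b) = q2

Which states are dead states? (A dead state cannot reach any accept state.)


Forward reachability from each state:
  q0 -> reaches accept state q4 (live)
  q1 -> reaches accept state q4 (live)
  q2 -> reaches {q2, q3}, no accept state (dead)
  q3 -> reaches {q2, q3}, no accept state (dead)
  q4 -> reaches accept state q4 (live)

{q2, q3}


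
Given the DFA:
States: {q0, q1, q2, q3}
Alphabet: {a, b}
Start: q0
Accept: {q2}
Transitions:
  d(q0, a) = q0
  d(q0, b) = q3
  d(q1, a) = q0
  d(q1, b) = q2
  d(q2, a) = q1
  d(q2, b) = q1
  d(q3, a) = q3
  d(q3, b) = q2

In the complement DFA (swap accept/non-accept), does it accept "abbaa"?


Trace: q0 -> q0 -> q3 -> q2 -> q1 -> q0
Final: q0
Original accept: {q2}
Complement: q0 is not in original accept

Yes, complement accepts (original rejects)


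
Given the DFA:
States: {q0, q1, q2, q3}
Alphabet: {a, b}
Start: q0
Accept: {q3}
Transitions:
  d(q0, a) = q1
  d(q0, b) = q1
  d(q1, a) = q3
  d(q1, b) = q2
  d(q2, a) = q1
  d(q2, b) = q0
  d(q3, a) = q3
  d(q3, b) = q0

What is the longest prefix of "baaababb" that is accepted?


Run the DFA, marking each prefix where the state is accepting:
  "" -> q0 [reject]
  "b" -> q1 [reject]
  "ba" -> q3 [accept]
  "baa" -> q3 [accept]
  "baaa" -> q3 [accept]
  "baaab" -> q0 [reject]
  "baaaba" -> q1 [reject]
  "baaabab" -> q2 [reject]
  "baaababb" -> q0 [reject]

"baaa"


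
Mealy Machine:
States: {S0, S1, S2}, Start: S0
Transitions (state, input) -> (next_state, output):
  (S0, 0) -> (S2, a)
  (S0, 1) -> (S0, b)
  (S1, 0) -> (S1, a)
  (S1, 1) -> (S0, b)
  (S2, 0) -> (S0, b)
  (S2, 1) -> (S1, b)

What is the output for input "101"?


Step-by-step:
  (S0, 1) -> (S0, b)
  (S0, 0) -> (S2, a)
  (S2, 1) -> (S1, b)

"bab"


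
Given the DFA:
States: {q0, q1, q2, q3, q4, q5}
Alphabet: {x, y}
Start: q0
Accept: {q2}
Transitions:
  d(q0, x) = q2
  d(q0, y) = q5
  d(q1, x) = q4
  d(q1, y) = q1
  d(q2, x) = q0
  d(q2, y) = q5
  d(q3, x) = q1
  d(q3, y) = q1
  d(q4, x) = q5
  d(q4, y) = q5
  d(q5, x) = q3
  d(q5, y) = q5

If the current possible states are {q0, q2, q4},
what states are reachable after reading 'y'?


Apply transition on 'y' from each current state:
  d(q0, y) = q5
  d(q2, y) = q5
  d(q4, y) = q5

{q5}


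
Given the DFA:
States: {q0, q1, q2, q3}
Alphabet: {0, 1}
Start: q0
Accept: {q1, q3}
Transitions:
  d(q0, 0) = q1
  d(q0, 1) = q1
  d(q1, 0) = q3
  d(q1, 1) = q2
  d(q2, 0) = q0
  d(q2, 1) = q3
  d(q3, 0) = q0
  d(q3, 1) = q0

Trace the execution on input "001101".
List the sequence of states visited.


Input: 001101
d(q0, 0) = q1
d(q1, 0) = q3
d(q3, 1) = q0
d(q0, 1) = q1
d(q1, 0) = q3
d(q3, 1) = q0


q0 -> q1 -> q3 -> q0 -> q1 -> q3 -> q0


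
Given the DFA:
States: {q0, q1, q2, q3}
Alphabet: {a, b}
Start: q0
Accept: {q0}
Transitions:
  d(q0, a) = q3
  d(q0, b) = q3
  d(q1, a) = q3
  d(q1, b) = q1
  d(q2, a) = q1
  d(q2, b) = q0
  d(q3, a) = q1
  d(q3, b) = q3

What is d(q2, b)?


Looking up transition d(q2, b)

q0


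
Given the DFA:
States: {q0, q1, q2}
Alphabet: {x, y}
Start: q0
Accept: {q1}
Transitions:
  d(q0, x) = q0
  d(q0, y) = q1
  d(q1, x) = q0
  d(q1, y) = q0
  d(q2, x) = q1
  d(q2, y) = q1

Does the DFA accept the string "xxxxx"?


Trace: q0 -> q0 -> q0 -> q0 -> q0 -> q0
Final state: q0
Accept states: {q1}

No, rejected (final state q0 is not an accept state)


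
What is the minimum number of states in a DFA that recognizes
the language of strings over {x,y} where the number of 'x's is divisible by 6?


States track (count of 'x') mod 6.
Need 6 states: one per remainder 0..5; accept = remainder 0.

6


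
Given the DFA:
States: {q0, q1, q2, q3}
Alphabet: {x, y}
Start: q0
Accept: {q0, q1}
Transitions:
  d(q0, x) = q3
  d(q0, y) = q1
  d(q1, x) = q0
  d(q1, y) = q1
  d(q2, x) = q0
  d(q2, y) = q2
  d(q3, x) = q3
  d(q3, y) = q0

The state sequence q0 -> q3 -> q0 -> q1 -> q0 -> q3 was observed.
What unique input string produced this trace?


Trace back each transition to find the symbol:
  q0 --[x]--> q3
  q3 --[y]--> q0
  q0 --[y]--> q1
  q1 --[x]--> q0
  q0 --[x]--> q3

"xyyxx"


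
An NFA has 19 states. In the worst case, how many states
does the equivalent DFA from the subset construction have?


Subset construction: one DFA state per subset of NFA states.
2^19 = 524288

524288


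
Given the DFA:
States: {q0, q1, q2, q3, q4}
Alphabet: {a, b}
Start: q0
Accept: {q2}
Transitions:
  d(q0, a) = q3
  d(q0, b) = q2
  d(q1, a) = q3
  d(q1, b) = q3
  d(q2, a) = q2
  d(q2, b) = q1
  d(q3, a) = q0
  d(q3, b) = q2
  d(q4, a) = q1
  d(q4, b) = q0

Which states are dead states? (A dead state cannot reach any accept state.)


Forward reachability from each state:
  q0 -> reaches accept state q2 (live)
  q1 -> reaches accept state q2 (live)
  q2 -> reaches accept state q2 (live)
  q3 -> reaches accept state q2 (live)
  q4 -> reaches accept state q2 (live)

None (all states can reach an accept state)


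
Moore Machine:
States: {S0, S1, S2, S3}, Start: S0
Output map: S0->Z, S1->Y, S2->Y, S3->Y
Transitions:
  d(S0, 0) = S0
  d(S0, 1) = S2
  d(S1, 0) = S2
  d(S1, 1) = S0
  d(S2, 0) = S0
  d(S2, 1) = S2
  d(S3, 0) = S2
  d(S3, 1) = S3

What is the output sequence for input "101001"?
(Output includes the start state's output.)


Start: S0 (output Z)
  --1--> S2 (output Y)
  --0--> S0 (output Z)
  --1--> S2 (output Y)
  --0--> S0 (output Z)
  --0--> S0 (output Z)
  --1--> S2 (output Y)

"ZYZYZZY"


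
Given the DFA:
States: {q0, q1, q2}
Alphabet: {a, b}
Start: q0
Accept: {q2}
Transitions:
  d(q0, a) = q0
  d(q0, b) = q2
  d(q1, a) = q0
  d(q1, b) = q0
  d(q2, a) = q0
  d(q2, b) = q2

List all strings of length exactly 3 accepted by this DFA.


All strings of length 3: 8 total
Accepted: 4

"aab", "abb", "bab", "bbb"


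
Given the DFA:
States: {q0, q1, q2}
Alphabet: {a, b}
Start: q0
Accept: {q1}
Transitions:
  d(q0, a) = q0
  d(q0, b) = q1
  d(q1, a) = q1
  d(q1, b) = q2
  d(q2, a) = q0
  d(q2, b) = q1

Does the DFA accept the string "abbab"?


Trace: q0 -> q0 -> q1 -> q2 -> q0 -> q1
Final state: q1
Accept states: {q1}

Yes, accepted (final state q1 is an accept state)


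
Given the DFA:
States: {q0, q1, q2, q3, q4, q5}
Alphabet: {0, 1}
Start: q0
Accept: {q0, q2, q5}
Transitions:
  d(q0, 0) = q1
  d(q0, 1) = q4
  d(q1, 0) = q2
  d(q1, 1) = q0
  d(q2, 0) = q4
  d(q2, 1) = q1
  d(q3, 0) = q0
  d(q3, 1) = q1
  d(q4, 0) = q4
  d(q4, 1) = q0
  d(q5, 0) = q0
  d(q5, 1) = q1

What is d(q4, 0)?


Looking up transition d(q4, 0)

q4


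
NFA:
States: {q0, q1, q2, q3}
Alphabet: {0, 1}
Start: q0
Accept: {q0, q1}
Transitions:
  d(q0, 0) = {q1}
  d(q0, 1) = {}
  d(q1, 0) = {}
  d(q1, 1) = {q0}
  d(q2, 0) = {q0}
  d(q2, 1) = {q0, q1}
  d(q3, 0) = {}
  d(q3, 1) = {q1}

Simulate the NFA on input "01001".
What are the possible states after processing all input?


Start: {q0}
  --0--> {q1}
  --1--> {q0}
  --0--> {q1}
  --0--> {}
  --1--> {}

{} (empty set, no valid transitions)


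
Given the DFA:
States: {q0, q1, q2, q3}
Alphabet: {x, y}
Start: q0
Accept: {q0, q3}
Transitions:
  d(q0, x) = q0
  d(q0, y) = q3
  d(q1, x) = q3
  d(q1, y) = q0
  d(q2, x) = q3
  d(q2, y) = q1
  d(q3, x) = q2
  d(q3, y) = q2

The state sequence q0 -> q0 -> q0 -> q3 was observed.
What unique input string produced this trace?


Trace back each transition to find the symbol:
  q0 --[x]--> q0
  q0 --[x]--> q0
  q0 --[y]--> q3

"xxy"


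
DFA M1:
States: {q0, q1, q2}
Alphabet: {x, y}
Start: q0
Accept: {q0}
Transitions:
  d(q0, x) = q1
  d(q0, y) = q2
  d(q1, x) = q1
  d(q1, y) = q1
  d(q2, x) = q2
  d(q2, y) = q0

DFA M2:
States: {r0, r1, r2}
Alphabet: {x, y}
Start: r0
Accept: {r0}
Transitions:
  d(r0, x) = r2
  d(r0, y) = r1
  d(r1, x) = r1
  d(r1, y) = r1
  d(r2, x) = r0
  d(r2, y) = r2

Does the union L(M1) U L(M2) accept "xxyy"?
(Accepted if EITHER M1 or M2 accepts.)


M1: final=q1 accepted=False
M2: final=r1 accepted=False

No, union rejects (neither accepts)


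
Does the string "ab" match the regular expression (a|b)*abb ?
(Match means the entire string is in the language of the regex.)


|string| = 2; first = 'a'; last = 'b'

No, "ab" does not match (a|b)*abb


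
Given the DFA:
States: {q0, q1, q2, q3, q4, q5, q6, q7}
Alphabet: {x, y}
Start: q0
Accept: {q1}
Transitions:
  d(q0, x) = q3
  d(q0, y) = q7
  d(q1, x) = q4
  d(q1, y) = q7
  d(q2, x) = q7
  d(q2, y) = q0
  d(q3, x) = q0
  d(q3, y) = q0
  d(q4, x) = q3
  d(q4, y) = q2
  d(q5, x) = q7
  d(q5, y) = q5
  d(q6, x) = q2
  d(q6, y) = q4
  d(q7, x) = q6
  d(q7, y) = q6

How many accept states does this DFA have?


Accept states listed: {q1}
Counting: q1(1)

1


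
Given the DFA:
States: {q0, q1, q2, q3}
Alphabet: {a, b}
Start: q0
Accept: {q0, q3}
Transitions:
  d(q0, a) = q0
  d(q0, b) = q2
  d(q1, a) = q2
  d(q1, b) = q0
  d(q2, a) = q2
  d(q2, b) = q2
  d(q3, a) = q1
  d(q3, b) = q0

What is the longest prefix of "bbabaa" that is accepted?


Run the DFA, marking each prefix where the state is accepting:
  "" -> q0 [accept]
  "b" -> q2 [reject]
  "bb" -> q2 [reject]
  "bba" -> q2 [reject]
  "bbab" -> q2 [reject]
  "bbaba" -> q2 [reject]
  "bbabaa" -> q2 [reject]

""


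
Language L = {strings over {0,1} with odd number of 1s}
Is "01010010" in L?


count('1') = 3; 3 mod 2 = 1

Yes, "01010010" is in L


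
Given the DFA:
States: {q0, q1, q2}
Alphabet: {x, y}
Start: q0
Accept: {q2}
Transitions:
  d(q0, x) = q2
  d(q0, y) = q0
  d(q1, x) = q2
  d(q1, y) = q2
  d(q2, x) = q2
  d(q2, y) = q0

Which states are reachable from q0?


BFS from q0:
  layer 0: {q0}
  layer 1: {q2}

{q0, q2}


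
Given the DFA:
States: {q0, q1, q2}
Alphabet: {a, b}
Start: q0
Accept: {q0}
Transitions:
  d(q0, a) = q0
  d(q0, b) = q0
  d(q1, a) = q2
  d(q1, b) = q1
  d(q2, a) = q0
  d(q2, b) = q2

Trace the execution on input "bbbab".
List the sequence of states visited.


Input: bbbab
d(q0, b) = q0
d(q0, b) = q0
d(q0, b) = q0
d(q0, a) = q0
d(q0, b) = q0


q0 -> q0 -> q0 -> q0 -> q0 -> q0


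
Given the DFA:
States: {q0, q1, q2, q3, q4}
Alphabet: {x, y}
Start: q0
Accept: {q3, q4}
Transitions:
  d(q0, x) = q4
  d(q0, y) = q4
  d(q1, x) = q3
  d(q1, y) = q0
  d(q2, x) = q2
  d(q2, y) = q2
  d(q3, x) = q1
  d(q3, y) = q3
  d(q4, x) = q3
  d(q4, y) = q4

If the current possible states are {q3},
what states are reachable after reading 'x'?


Apply transition on 'x' from each current state:
  d(q3, x) = q1

{q1}


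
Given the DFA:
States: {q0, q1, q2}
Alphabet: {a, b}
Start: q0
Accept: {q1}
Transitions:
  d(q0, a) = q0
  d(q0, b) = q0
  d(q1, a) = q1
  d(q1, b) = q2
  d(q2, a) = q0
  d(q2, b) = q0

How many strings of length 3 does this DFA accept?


Enumerating all length-3 strings:
  "aaa" -> q0 [reject]
  "aab" -> q0 [reject]
  "aba" -> q0 [reject]
  "abb" -> q0 [reject]
  "baa" -> q0 [reject]
  "bab" -> q0 [reject]
  "bba" -> q0 [reject]
  "bbb" -> q0 [reject]

0 out of 8


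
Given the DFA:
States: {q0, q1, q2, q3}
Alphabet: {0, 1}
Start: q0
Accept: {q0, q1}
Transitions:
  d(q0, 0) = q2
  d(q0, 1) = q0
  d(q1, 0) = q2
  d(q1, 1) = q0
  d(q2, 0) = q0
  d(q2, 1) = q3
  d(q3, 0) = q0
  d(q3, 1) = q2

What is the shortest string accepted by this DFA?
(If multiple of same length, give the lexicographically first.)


BFS by string length (lex-first path to each state shown):
  len 0: q0<-""
Found accept state at length 0.

"" (empty string)


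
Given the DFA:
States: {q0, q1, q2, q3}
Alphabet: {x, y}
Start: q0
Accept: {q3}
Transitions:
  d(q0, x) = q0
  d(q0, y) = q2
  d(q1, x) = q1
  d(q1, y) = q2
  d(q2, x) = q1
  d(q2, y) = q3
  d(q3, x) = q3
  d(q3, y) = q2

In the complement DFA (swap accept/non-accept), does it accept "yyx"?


Trace: q0 -> q2 -> q3 -> q3
Final: q3
Original accept: {q3}
Complement: q3 is in original accept

No, complement rejects (original accepts)


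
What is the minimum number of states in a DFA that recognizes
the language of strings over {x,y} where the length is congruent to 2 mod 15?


States track (length) mod 15.
Need 15 states: one per remainder 0..14; accept = remainder 2.

15


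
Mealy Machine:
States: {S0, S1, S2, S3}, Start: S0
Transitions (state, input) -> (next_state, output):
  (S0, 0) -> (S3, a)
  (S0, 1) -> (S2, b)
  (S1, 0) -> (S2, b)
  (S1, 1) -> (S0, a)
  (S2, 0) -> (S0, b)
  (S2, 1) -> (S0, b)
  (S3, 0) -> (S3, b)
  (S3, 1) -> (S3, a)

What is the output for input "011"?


Step-by-step:
  (S0, 0) -> (S3, a)
  (S3, 1) -> (S3, a)
  (S3, 1) -> (S3, a)

"aaa"


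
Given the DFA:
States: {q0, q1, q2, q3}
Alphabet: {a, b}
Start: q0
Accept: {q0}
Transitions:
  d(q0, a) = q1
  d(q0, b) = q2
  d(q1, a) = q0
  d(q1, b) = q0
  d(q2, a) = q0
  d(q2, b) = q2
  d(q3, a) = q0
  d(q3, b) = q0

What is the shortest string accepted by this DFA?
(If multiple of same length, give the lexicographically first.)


BFS by string length (lex-first path to each state shown):
  len 0: q0<-""
Found accept state at length 0.

"" (empty string)


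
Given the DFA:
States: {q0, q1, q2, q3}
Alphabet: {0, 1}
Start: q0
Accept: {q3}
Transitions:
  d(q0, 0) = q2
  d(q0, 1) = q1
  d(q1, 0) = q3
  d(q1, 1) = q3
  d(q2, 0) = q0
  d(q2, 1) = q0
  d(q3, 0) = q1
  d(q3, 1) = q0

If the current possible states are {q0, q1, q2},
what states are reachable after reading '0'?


Apply transition on '0' from each current state:
  d(q0, 0) = q2
  d(q1, 0) = q3
  d(q2, 0) = q0

{q0, q2, q3}


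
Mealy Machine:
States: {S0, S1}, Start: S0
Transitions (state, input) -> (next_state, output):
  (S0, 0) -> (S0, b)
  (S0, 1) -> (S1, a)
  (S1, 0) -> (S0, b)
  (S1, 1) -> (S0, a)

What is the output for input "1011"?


Step-by-step:
  (S0, 1) -> (S1, a)
  (S1, 0) -> (S0, b)
  (S0, 1) -> (S1, a)
  (S1, 1) -> (S0, a)

"abaa"


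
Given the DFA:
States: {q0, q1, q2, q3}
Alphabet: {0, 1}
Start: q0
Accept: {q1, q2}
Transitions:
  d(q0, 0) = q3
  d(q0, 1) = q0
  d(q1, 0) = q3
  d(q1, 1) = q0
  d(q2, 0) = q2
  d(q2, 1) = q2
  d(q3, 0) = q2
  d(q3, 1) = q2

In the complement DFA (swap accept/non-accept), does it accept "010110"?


Trace: q0 -> q3 -> q2 -> q2 -> q2 -> q2 -> q2
Final: q2
Original accept: {q1, q2}
Complement: q2 is in original accept

No, complement rejects (original accepts)


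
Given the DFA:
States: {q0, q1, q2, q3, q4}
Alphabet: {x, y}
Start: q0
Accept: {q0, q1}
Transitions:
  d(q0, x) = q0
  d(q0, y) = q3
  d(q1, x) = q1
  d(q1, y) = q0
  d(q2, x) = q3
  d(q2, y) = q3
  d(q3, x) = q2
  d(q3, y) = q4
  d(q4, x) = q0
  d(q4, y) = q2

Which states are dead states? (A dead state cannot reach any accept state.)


Forward reachability from each state:
  q0 -> reaches accept state q0 (live)
  q1 -> reaches accept state q0 (live)
  q2 -> reaches accept state q0 (live)
  q3 -> reaches accept state q0 (live)
  q4 -> reaches accept state q0 (live)

None (all states can reach an accept state)


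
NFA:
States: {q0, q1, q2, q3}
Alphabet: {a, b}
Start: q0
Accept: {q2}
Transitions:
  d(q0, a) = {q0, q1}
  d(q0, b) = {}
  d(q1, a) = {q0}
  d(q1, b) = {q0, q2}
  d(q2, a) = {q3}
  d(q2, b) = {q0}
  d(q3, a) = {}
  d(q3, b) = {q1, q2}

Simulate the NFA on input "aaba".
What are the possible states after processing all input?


Start: {q0}
  --a--> {q0, q1}
  --a--> {q0, q1}
  --b--> {q0, q2}
  --a--> {q0, q1, q3}

{q0, q1, q3}


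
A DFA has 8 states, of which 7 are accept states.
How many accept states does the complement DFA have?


Complement swaps accept and non-accept states.
8 - 7 = 1

1


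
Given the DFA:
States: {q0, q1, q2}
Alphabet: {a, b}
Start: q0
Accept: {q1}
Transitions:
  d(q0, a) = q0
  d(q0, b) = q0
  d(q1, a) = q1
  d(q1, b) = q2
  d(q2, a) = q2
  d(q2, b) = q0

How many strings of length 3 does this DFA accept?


Enumerating all length-3 strings:
  "aaa" -> q0 [reject]
  "aab" -> q0 [reject]
  "aba" -> q0 [reject]
  "abb" -> q0 [reject]
  "baa" -> q0 [reject]
  "bab" -> q0 [reject]
  "bba" -> q0 [reject]
  "bbb" -> q0 [reject]

0 out of 8


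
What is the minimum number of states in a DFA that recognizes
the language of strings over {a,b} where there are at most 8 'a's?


States: count = 0, 1, ..., 8 (all accepting; 9 states), plus a dead state for count > 8.
Total: 9 + 1 = 10.

10


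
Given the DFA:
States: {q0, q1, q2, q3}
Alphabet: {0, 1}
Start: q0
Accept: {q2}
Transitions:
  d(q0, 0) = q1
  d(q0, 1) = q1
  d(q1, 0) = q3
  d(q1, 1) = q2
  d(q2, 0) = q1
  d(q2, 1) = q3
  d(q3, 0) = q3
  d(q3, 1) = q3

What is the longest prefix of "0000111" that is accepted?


Run the DFA, marking each prefix where the state is accepting:
  "" -> q0 [reject]
  "0" -> q1 [reject]
  "00" -> q3 [reject]
  "000" -> q3 [reject]
  "0000" -> q3 [reject]
  "00001" -> q3 [reject]
  "000011" -> q3 [reject]
  "0000111" -> q3 [reject]

No prefix is accepted


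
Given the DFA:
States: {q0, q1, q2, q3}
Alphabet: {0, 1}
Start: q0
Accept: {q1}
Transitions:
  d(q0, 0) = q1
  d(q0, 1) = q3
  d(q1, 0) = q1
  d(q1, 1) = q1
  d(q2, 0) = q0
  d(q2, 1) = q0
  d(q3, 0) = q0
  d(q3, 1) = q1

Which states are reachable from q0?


BFS from q0:
  layer 0: {q0}
  layer 1: {q1, q3}

{q0, q1, q3}


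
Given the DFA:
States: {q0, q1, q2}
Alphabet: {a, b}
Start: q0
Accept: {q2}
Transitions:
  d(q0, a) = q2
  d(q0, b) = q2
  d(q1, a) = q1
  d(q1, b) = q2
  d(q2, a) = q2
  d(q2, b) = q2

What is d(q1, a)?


Looking up transition d(q1, a)

q1


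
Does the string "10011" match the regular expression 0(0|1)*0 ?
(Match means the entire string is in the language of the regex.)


|string| = 5; first = '1'; last = '1'

No, "10011" does not match 0(0|1)*0


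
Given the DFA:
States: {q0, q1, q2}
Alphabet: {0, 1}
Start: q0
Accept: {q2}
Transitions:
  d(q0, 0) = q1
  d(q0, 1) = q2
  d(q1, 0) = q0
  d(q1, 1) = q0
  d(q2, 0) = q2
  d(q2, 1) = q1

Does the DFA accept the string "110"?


Trace: q0 -> q2 -> q1 -> q0
Final state: q0
Accept states: {q2}

No, rejected (final state q0 is not an accept state)


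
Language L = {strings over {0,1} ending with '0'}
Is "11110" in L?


last symbol = '0'

Yes, "11110" is in L


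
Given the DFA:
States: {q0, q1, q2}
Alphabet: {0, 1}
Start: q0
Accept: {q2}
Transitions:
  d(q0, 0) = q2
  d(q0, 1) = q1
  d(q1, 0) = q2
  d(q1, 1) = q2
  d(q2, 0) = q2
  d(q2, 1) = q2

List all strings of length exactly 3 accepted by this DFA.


All strings of length 3: 8 total
Accepted: 8

"000", "001", "010", "011", "100", "101", "110", "111"


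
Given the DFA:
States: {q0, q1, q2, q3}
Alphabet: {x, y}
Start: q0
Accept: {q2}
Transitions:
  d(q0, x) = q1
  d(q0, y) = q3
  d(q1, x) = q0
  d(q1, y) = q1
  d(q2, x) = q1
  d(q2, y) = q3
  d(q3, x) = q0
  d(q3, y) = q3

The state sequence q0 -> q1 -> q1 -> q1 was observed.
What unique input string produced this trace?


Trace back each transition to find the symbol:
  q0 --[x]--> q1
  q1 --[y]--> q1
  q1 --[y]--> q1

"xyy"


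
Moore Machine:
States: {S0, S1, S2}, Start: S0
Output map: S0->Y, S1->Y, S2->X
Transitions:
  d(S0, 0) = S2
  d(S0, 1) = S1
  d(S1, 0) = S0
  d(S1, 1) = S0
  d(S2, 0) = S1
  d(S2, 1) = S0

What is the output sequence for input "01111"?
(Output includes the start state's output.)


Start: S0 (output Y)
  --0--> S2 (output X)
  --1--> S0 (output Y)
  --1--> S1 (output Y)
  --1--> S0 (output Y)
  --1--> S1 (output Y)

"YXYYYY"


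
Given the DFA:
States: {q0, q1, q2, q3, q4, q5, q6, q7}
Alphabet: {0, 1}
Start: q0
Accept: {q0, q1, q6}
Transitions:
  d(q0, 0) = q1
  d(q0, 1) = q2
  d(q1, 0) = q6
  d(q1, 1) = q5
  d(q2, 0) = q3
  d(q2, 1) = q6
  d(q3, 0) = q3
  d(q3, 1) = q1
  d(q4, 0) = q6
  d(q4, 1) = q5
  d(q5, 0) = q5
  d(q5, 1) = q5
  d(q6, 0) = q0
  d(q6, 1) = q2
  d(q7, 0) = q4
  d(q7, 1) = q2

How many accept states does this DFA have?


Accept states listed: {q0, q1, q6}
Counting: q0(1) q1(2) q6(3)

3


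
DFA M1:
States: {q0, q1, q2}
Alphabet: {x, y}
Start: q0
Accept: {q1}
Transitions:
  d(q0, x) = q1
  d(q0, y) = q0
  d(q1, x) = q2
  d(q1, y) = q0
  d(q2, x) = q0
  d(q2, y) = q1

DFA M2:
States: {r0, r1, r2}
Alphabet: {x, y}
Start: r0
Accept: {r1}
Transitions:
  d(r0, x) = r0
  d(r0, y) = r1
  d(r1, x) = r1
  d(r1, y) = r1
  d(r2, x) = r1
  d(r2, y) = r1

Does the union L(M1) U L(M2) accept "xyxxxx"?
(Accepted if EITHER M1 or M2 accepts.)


M1: final=q1 accepted=True
M2: final=r1 accepted=True

Yes, union accepts


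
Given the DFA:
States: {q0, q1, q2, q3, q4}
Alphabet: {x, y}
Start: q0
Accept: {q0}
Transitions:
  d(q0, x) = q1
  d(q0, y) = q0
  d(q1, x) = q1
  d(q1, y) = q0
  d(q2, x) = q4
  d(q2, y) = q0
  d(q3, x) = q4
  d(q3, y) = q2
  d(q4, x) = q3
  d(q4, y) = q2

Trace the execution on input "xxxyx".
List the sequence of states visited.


Input: xxxyx
d(q0, x) = q1
d(q1, x) = q1
d(q1, x) = q1
d(q1, y) = q0
d(q0, x) = q1


q0 -> q1 -> q1 -> q1 -> q0 -> q1


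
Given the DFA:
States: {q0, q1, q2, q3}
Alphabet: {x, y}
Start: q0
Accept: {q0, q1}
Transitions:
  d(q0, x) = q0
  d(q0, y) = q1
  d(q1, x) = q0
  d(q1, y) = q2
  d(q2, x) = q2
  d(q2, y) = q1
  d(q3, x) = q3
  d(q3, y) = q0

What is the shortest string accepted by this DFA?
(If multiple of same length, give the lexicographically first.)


BFS by string length (lex-first path to each state shown):
  len 0: q0<-""
Found accept state at length 0.

"" (empty string)


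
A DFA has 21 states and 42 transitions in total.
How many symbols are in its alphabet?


Each state has exactly one transition per symbol.
|alphabet| = transitions / states = 42 / 21 = 2

2


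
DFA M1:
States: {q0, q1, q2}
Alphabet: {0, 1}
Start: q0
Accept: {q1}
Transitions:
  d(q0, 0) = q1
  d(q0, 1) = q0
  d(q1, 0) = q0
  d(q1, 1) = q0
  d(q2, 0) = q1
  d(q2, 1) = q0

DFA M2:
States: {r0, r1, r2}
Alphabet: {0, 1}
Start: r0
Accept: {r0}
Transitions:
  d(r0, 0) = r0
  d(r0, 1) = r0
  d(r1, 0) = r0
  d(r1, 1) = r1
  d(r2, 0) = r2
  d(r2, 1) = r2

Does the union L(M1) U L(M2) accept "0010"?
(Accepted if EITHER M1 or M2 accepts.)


M1: final=q1 accepted=True
M2: final=r0 accepted=True

Yes, union accepts


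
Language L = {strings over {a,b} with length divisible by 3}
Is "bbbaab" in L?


length = 6; 6 mod 3 = 0

Yes, "bbbaab" is in L


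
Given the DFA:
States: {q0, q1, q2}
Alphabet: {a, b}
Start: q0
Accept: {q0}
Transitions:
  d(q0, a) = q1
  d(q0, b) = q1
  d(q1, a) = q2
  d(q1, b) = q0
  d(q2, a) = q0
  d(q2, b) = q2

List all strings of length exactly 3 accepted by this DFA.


All strings of length 3: 8 total
Accepted: 2

"aaa", "baa"


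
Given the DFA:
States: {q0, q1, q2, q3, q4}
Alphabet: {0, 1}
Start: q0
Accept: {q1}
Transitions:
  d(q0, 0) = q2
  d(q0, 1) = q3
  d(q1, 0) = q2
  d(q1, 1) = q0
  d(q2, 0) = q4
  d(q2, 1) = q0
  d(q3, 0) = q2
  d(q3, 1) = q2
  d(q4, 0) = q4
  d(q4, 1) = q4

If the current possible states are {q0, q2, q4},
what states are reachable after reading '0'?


Apply transition on '0' from each current state:
  d(q0, 0) = q2
  d(q2, 0) = q4
  d(q4, 0) = q4

{q2, q4}


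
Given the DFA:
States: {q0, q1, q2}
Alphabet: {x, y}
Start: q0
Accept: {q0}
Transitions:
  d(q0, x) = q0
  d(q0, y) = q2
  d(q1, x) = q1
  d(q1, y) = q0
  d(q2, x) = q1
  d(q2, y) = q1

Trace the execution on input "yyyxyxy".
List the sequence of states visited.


Input: yyyxyxy
d(q0, y) = q2
d(q2, y) = q1
d(q1, y) = q0
d(q0, x) = q0
d(q0, y) = q2
d(q2, x) = q1
d(q1, y) = q0


q0 -> q2 -> q1 -> q0 -> q0 -> q2 -> q1 -> q0


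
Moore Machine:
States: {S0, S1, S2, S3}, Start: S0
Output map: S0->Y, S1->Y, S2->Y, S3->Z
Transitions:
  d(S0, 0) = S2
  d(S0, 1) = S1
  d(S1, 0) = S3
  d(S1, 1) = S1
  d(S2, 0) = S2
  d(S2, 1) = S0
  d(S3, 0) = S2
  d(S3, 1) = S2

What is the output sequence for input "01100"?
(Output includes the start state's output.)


Start: S0 (output Y)
  --0--> S2 (output Y)
  --1--> S0 (output Y)
  --1--> S1 (output Y)
  --0--> S3 (output Z)
  --0--> S2 (output Y)

"YYYYZY"


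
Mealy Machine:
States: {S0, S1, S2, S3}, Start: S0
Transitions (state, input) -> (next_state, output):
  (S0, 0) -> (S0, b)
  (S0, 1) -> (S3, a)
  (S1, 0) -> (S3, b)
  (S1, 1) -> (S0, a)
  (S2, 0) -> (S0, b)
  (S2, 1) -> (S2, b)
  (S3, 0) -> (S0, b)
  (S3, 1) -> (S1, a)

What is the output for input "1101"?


Step-by-step:
  (S0, 1) -> (S3, a)
  (S3, 1) -> (S1, a)
  (S1, 0) -> (S3, b)
  (S3, 1) -> (S1, a)

"aaba"


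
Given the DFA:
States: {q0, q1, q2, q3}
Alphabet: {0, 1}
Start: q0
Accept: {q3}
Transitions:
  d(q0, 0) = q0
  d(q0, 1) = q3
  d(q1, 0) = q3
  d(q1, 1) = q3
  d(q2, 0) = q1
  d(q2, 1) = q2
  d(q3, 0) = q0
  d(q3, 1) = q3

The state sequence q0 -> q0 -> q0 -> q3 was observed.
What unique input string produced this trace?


Trace back each transition to find the symbol:
  q0 --[0]--> q0
  q0 --[0]--> q0
  q0 --[1]--> q3

"001"


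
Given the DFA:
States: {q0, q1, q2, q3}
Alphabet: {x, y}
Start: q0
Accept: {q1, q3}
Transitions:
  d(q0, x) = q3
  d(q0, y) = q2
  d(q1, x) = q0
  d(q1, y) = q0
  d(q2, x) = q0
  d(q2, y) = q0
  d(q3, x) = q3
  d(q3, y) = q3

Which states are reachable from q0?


BFS from q0:
  layer 0: {q0}
  layer 1: {q2, q3}

{q0, q2, q3}


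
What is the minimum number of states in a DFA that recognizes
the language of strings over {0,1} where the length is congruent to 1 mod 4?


States track (length) mod 4.
Need 4 states: one per remainder 0..3; accept = remainder 1.

4


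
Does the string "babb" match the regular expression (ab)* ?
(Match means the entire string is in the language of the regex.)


|string| = 4; first = 'b'; last = 'b'

No, "babb" does not match (ab)*


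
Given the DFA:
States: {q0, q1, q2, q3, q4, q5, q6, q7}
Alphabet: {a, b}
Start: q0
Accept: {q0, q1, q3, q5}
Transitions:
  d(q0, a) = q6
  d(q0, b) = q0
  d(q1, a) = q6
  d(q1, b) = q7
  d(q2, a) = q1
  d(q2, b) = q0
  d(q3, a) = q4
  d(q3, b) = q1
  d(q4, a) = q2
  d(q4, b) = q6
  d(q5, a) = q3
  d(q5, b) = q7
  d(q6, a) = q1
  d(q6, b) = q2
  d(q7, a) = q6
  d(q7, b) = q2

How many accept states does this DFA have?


Accept states listed: {q0, q1, q3, q5}
Counting: q0(1) q1(2) q3(3) q5(4)

4


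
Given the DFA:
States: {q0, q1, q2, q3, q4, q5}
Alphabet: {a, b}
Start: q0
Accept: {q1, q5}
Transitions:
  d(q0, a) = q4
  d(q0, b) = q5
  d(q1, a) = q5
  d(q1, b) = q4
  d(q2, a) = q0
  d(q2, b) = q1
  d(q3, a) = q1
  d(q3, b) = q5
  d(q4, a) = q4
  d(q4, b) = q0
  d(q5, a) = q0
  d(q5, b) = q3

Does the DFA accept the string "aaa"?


Trace: q0 -> q4 -> q4 -> q4
Final state: q4
Accept states: {q1, q5}

No, rejected (final state q4 is not an accept state)


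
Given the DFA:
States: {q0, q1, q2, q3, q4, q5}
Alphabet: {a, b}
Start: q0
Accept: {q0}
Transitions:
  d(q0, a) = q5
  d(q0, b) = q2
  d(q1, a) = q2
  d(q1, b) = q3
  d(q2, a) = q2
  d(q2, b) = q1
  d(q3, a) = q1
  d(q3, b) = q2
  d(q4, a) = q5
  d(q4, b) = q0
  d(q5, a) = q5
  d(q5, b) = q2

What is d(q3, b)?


Looking up transition d(q3, b)

q2


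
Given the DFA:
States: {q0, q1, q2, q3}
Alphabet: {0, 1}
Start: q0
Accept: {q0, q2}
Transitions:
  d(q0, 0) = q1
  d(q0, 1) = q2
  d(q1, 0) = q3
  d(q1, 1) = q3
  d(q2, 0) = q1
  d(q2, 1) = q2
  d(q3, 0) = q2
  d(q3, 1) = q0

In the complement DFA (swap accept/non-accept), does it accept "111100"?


Trace: q0 -> q2 -> q2 -> q2 -> q2 -> q1 -> q3
Final: q3
Original accept: {q0, q2}
Complement: q3 is not in original accept

Yes, complement accepts (original rejects)


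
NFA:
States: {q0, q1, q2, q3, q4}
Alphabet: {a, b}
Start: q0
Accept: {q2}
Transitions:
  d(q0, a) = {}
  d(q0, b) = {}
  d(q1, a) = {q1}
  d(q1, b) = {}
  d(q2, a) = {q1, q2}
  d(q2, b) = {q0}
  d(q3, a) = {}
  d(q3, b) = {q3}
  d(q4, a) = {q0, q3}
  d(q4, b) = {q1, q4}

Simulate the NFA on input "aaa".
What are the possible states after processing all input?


Start: {q0}
  --a--> {}
  --a--> {}
  --a--> {}

{} (empty set, no valid transitions)


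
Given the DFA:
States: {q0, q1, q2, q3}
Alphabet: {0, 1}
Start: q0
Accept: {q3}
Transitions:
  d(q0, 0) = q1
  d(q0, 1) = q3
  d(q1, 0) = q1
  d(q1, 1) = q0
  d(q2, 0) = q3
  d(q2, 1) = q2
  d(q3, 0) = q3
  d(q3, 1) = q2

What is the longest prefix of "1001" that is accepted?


Run the DFA, marking each prefix where the state is accepting:
  "" -> q0 [reject]
  "1" -> q3 [accept]
  "10" -> q3 [accept]
  "100" -> q3 [accept]
  "1001" -> q2 [reject]

"100"


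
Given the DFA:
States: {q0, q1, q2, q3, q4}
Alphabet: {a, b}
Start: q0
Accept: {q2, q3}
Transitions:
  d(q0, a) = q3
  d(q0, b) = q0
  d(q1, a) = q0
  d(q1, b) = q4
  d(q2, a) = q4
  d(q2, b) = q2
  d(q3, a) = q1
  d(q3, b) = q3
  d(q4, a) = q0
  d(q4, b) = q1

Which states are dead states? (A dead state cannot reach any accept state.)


Forward reachability from each state:
  q0 -> reaches accept state q3 (live)
  q1 -> reaches accept state q3 (live)
  q2 -> reaches accept state q2 (live)
  q3 -> reaches accept state q3 (live)
  q4 -> reaches accept state q3 (live)

None (all states can reach an accept state)


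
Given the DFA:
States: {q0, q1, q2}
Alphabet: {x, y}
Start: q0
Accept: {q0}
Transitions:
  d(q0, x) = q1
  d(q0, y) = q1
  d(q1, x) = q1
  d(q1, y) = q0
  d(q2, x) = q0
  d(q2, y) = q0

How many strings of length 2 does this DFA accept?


Enumerating all length-2 strings:
  "xx" -> q1 [reject]
  "xy" -> q0 [accept]
  "yx" -> q1 [reject]
  "yy" -> q0 [accept]

2 out of 4


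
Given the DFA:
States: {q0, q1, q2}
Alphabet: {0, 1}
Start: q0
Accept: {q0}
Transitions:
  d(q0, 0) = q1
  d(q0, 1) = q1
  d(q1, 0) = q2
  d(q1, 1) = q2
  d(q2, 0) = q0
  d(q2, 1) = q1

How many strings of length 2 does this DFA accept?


Enumerating all length-2 strings:
  "00" -> q2 [reject]
  "01" -> q2 [reject]
  "10" -> q2 [reject]
  "11" -> q2 [reject]

0 out of 4


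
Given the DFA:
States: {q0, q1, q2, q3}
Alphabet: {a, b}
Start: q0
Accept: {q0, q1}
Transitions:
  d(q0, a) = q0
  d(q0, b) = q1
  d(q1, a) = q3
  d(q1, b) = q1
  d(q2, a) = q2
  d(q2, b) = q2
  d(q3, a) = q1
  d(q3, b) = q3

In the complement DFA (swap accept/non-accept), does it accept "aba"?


Trace: q0 -> q0 -> q1 -> q3
Final: q3
Original accept: {q0, q1}
Complement: q3 is not in original accept

Yes, complement accepts (original rejects)


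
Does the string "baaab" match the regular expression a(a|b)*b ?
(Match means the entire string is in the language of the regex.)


|string| = 5; first = 'b'; last = 'b'

No, "baaab" does not match a(a|b)*b


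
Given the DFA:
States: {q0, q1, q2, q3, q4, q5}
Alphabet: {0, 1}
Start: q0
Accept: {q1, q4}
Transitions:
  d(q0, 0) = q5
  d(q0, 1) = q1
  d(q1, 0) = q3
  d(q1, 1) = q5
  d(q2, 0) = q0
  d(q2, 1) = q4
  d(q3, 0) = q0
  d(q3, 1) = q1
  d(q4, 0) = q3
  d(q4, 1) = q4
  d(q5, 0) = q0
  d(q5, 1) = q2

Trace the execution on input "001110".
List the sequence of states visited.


Input: 001110
d(q0, 0) = q5
d(q5, 0) = q0
d(q0, 1) = q1
d(q1, 1) = q5
d(q5, 1) = q2
d(q2, 0) = q0


q0 -> q5 -> q0 -> q1 -> q5 -> q2 -> q0


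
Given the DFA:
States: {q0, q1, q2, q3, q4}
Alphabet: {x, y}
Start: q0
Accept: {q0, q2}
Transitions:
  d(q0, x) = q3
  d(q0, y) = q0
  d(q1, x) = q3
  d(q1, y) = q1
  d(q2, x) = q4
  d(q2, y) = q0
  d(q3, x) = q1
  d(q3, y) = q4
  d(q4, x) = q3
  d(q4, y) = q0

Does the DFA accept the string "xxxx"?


Trace: q0 -> q3 -> q1 -> q3 -> q1
Final state: q1
Accept states: {q0, q2}

No, rejected (final state q1 is not an accept state)


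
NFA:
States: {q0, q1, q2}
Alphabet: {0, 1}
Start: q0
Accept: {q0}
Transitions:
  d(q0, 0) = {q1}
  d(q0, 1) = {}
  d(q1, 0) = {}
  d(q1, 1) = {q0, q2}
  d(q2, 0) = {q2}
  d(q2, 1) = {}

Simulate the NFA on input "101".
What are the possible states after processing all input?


Start: {q0}
  --1--> {}
  --0--> {}
  --1--> {}

{} (empty set, no valid transitions)


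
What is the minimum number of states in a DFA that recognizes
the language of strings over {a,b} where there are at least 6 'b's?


States: count = 0, 1, ..., 5, and a final '>= 6' state.
Total: 6 + 1 = 7. Accept = '>= 6' state.

7


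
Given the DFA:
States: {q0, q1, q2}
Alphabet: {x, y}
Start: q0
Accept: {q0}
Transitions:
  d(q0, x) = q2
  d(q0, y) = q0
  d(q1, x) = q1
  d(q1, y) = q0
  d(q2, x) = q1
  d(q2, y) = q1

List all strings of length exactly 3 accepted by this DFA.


All strings of length 3: 8 total
Accepted: 3

"xxy", "xyy", "yyy"


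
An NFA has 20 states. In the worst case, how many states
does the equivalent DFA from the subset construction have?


Subset construction: one DFA state per subset of NFA states.
2^20 = 1048576

1048576


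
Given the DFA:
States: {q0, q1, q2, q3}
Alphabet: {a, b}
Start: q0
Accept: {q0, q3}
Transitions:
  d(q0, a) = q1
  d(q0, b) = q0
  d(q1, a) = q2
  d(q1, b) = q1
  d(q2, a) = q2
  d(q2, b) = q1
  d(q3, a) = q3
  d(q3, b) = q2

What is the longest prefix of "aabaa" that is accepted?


Run the DFA, marking each prefix where the state is accepting:
  "" -> q0 [accept]
  "a" -> q1 [reject]
  "aa" -> q2 [reject]
  "aab" -> q1 [reject]
  "aaba" -> q2 [reject]
  "aabaa" -> q2 [reject]

""


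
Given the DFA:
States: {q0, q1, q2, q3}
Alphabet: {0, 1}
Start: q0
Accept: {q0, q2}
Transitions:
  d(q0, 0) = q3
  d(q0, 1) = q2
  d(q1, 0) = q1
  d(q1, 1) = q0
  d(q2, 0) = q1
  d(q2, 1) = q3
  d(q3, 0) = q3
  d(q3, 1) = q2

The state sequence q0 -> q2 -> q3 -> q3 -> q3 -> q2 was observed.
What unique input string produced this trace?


Trace back each transition to find the symbol:
  q0 --[1]--> q2
  q2 --[1]--> q3
  q3 --[0]--> q3
  q3 --[0]--> q3
  q3 --[1]--> q2

"11001"


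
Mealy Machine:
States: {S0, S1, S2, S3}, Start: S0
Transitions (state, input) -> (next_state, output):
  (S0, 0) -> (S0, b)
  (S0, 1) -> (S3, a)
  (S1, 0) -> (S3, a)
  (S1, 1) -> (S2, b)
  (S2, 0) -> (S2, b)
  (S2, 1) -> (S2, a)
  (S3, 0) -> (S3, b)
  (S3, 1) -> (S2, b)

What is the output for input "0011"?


Step-by-step:
  (S0, 0) -> (S0, b)
  (S0, 0) -> (S0, b)
  (S0, 1) -> (S3, a)
  (S3, 1) -> (S2, b)

"bbab"


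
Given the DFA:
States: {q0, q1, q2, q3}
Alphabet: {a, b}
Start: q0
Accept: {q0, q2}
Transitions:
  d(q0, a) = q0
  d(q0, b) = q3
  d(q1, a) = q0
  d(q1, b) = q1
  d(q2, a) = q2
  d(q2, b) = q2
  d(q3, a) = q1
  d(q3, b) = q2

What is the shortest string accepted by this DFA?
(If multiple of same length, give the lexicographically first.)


BFS by string length (lex-first path to each state shown):
  len 0: q0<-""
Found accept state at length 0.

"" (empty string)


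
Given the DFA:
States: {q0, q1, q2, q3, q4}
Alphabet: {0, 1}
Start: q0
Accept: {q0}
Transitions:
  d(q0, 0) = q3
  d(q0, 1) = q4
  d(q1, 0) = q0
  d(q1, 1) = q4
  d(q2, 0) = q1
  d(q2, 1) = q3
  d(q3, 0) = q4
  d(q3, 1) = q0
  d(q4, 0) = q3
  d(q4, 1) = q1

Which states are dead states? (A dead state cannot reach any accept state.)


Forward reachability from each state:
  q0 -> reaches accept state q0 (live)
  q1 -> reaches accept state q0 (live)
  q2 -> reaches accept state q0 (live)
  q3 -> reaches accept state q0 (live)
  q4 -> reaches accept state q0 (live)

None (all states can reach an accept state)


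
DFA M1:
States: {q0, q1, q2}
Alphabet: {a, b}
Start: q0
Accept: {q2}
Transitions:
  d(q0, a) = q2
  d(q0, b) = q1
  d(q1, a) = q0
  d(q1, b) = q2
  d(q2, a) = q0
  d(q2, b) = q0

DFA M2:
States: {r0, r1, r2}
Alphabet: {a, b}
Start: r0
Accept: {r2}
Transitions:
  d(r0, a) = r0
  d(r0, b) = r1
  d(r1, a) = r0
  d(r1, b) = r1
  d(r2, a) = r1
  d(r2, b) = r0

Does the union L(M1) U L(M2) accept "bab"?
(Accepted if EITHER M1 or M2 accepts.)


M1: final=q1 accepted=False
M2: final=r1 accepted=False

No, union rejects (neither accepts)


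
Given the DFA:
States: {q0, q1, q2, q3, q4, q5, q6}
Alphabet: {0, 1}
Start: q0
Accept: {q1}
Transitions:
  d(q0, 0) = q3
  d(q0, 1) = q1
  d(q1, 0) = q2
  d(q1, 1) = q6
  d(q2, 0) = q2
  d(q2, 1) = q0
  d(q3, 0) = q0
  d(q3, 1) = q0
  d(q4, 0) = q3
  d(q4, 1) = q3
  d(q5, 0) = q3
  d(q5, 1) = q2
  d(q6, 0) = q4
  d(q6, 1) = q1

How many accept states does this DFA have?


Accept states listed: {q1}
Counting: q1(1)

1


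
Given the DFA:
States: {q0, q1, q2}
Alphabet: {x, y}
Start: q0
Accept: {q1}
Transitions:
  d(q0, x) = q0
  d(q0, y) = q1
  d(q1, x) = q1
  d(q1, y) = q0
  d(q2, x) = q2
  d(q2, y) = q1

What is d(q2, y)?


Looking up transition d(q2, y)

q1


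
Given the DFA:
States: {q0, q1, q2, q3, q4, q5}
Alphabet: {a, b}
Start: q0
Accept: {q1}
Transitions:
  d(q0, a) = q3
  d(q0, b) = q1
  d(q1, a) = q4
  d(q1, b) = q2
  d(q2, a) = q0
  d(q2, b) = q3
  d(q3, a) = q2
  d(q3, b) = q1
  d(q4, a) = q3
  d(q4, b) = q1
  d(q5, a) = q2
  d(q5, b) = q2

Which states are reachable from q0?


BFS from q0:
  layer 0: {q0}
  layer 1: {q1, q3}
  layer 2: {q2, q4}

{q0, q1, q2, q3, q4}
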